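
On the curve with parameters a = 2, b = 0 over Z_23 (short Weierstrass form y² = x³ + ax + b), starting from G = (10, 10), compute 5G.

Repeated addition: build up to 5G.
2G: tangent at (10, 10): λ = (3·10² + 2)/(2·10) ≡ 3/20. 20⁻¹ ≡ 15 (mod 23) since 20·15 = 300 ≡ 1, so λ ≡ 3·15 ≡ 22.
  x = λ² - 10 - 10 = 484 - 20 ≡ 4; y = λ·(10 - 4) - 10 ≡ 7. → (4, 7)
3G: (4, 7) + (10, 10). λ = (10 - 7)/(10 - 4) ≡ 3/6 mod 23. 6⁻¹ ≡ 4 (mod 23) since 6·4 = 24 ≡ 1, so λ ≡ 12.
  x = λ² - 4 - 10 = 144 - 14 ≡ 15; y = λ·(4 - 15) - 7 ≡ 22. → (15, 22)
4G: (15, 22) + (10, 10). λ = (10 - 22)/(10 - 15) ≡ 11/18 mod 23. 18⁻¹ ≡ 9 (mod 23) since 18·9 = 162 ≡ 1, so λ ≡ 7.
  x = λ² - 15 - 10 = 49 - 25 ≡ 1; y = λ·(15 - 1) - 22 ≡ 7. → (1, 7)
5G: (1, 7) + (10, 10). λ = (10 - 7)/(10 - 1) ≡ 3/9 mod 23. 9⁻¹ ≡ 18 (mod 23) since 9·18 = 162 ≡ 1, so λ ≡ 8.
  x = λ² - 1 - 10 = 64 - 11 ≡ 7; y = λ·(1 - 7) - 7 ≡ 14. → (7, 14)

(7, 14)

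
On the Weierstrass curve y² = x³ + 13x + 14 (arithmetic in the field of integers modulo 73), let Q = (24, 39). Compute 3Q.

Repeated addition: build up to 3Q.
2Q: tangent at (24, 39): λ = (3·24² + 13)/(2·39) ≡ 62/5. 5⁻¹ ≡ 44 (mod 73), so λ ≡ 62·44 ≡ 27.
  x = λ² - 24 - 24 = 729 - 48 ≡ 24; y = λ·(24 - 24) - 39 ≡ 34. → (24, 34)
3Q: (24, 34) + (24, 39): same x and y₁ ≡ -y₂, so the sum is 𝒪.

O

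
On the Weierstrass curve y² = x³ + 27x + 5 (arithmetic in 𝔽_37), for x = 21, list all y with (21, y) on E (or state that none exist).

18, 19

x³ + 27x + 5 = 9833 ≡ 28 (mod 37).
Square roots of 28 mod 37: 18 and 19 (since 18² = 324 ≡ 28).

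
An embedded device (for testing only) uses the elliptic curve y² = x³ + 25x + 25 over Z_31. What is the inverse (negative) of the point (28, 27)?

(28, 4)

-(28, 27) = (28, -27 mod 31) = (28, 4).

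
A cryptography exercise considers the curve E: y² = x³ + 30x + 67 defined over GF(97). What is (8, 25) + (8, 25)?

tangent at (8, 25): λ = (3·8² + 30)/(2·25) ≡ 28/50. 50⁻¹ ≡ 33 (mod 97), so λ ≡ 28·33 ≡ 51.
  x = λ² - 8 - 8 = 2601 - 16 ≡ 63; y = λ·(8 - 63) - 25 ≡ 80. → (63, 80)

(63, 80)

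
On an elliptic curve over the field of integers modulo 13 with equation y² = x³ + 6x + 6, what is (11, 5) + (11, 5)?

tangent at (11, 5): λ = (3·11² + 6)/(2·5) ≡ 5/10. 10⁻¹ ≡ 4 (mod 13), so λ ≡ 5·4 ≡ 7.
  x = λ² - 11 - 11 = 49 - 22 ≡ 1; y = λ·(11 - 1) - 5 ≡ 0. → (1, 0)

(1, 0)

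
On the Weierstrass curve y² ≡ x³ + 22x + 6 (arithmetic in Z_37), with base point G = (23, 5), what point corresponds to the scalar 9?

(23, 5)

Double-and-add on 9 = (1001)₂. Start with G = (23, 5) for the leading 1-bit.
double: tangent at (23, 5): λ = (3·23² + 22)/(2·5) ≡ 18/10. 10⁻¹ ≡ 26 (mod 37) since 10·26 = 260 ≡ 1, so λ ≡ 18·26 ≡ 24.
  x = λ² - 23 - 23 = 576 - 46 ≡ 12; y = λ·(23 - 12) - 5 ≡ 0. → (12, 0)
double: (12, 0) + (12, 0): same x and y₁ ≡ -y₂, so the sum is O.
double: O + O = O (identity).
add G: O + (23, 5) = (23, 5) (identity).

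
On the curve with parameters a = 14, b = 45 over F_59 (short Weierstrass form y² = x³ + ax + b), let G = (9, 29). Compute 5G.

Repeated addition: build up to 5G.
2G: tangent at (9, 29): λ = (3·9² + 14)/(2·29) ≡ 21/58. 58⁻¹ ≡ 58 (mod 59), so λ ≡ 21·58 ≡ 38.
  x = λ² - 9 - 9 = 1444 - 18 ≡ 10; y = λ·(9 - 10) - 29 ≡ 51. → (10, 51)
3G: (10, 51) + (9, 29). λ = (29 - 51)/(9 - 10) ≡ 37/58 mod 59. 58⁻¹ ≡ 58 (mod 59), so λ ≡ 22.
  x = λ² - 10 - 9 = 484 - 19 ≡ 52; y = λ·(10 - 52) - 51 ≡ 28. → (52, 28)
4G: (52, 28) + (9, 29). λ = (29 - 28)/(9 - 52) ≡ 1/16 mod 59. 16⁻¹ ≡ 48 (mod 59), so λ ≡ 48.
  x = λ² - 52 - 9 = 2304 - 61 ≡ 1; y = λ·(52 - 1) - 28 ≡ 1. → (1, 1)
5G: (1, 1) + (9, 29). λ = (29 - 1)/(9 - 1) ≡ 28/8 mod 59. 8⁻¹ ≡ 37 (mod 59), so λ ≡ 33.
  x = λ² - 1 - 9 = 1089 - 10 ≡ 17; y = λ·(1 - 17) - 1 ≡ 2. → (17, 2)

(17, 2)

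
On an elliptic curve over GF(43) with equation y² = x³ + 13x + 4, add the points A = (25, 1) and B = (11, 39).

(25, 1) + (11, 39). λ = (39 - 1)/(11 - 25) ≡ 38/29 mod 43. 29⁻¹ ≡ 3 (mod 43), so λ ≡ 28.
  x = λ² - 25 - 11 = 784 - 36 ≡ 17; y = λ·(25 - 17) - 1 ≡ 8. → (17, 8)

(17, 8)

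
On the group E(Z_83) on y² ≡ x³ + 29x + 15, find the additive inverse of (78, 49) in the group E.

-(78, 49) = (78, -49 mod 83) = (78, 34).

(78, 34)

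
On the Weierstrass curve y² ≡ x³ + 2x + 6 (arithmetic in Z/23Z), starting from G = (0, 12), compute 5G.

(11, 5)

Double-and-add on 5 = (101)₂. Start with G = (0, 12) for the leading 1-bit.
double: tangent at (0, 12): λ = (3·0² + 2)/(2·12) ≡ 2/1. 1⁻¹ ≡ 1 (mod 23), so λ ≡ 2·1 ≡ 2.
  x = λ² - 0 - 0 = 4 - 0 ≡ 4; y = λ·(0 - 4) - 12 ≡ 3. → (4, 3)
double: tangent at (4, 3): λ = (3·4² + 2)/(2·3) ≡ 4/6. 6⁻¹ ≡ 4 (mod 23), so λ ≡ 4·4 ≡ 16.
  x = λ² - 4 - 4 = 256 - 8 ≡ 18; y = λ·(4 - 18) - 3 ≡ 3. → (18, 3)
add G: (18, 3) + (0, 12). λ = (12 - 3)/(0 - 18) ≡ 9/5 mod 23. 5⁻¹ ≡ 14 (mod 23), so λ ≡ 11.
  x = λ² - 18 - 0 = 121 - 18 ≡ 11; y = λ·(18 - 11) - 3 ≡ 5. → (11, 5)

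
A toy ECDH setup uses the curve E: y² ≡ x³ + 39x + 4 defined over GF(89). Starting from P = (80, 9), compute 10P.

Double-and-add on 10 = (1010)₂. Start with P = (80, 9) for the leading 1-bit.
double: tangent at (80, 9): λ = (3·80² + 39)/(2·9) ≡ 15/18. 18⁻¹ ≡ 5 (mod 89) since 18·5 = 90 ≡ 1, so λ ≡ 15·5 ≡ 75.
  x = λ² - 80 - 80 = 5625 - 160 ≡ 36; y = λ·(80 - 36) - 9 ≡ 87. → (36, 87)
double: tangent at (36, 87): λ = (3·36² + 39)/(2·87) ≡ 11/85. 85⁻¹ ≡ 22 (mod 89) since 85·22 = 1870 ≡ 1, so λ ≡ 11·22 ≡ 64.
  x = λ² - 36 - 36 = 4096 - 72 ≡ 19; y = λ·(36 - 19) - 87 ≡ 22. → (19, 22)
add P: (19, 22) + (80, 9). λ = (9 - 22)/(80 - 19) ≡ 76/61 mod 89. 61⁻¹ ≡ 54 (mod 89), so λ ≡ 10.
  x = λ² - 19 - 80 = 100 - 99 ≡ 1; y = λ·(19 - 1) - 22 ≡ 69. → (1, 69)
double: tangent at (1, 69): λ = (3·1² + 39)/(2·69) ≡ 42/49. 49⁻¹ ≡ 20 (mod 89) since 49·20 = 980 ≡ 1, so λ ≡ 42·20 ≡ 39.
  x = λ² - 1 - 1 = 1521 - 2 ≡ 6; y = λ·(1 - 6) - 69 ≡ 3. → (6, 3)

(6, 3)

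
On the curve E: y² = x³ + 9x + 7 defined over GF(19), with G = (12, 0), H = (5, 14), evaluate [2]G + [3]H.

(3, 2)

First 2G:
Repeated addition: build up to 2G.
2G: (12, 0) + (12, 0): same x and y₁ ≡ -y₂, so the sum is the point at infinity.
2G = the point at infinity.
Next 3H:
Repeated addition: build up to 3H.
2H: tangent at (5, 14): λ = (3·5² + 9)/(2·14) ≡ 8/9. 9⁻¹ ≡ 17 (mod 19), so λ ≡ 8·17 ≡ 3.
  x = λ² - 5 - 5 = 9 - 10 ≡ 18; y = λ·(5 - 18) - 14 ≡ 4. → (18, 4)
3H: (18, 4) + (5, 14). λ = (14 - 4)/(5 - 18) ≡ 10/6 mod 19. 6⁻¹ ≡ 16 (mod 19) since 6·16 = 96 ≡ 1, so λ ≡ 8.
  x = λ² - 18 - 5 = 64 - 23 ≡ 3; y = λ·(18 - 3) - 4 ≡ 2. → (3, 2)
3H = (3, 2).
Finally 2G + 3H:
the point at infinity + (3, 2) = (3, 2) (identity).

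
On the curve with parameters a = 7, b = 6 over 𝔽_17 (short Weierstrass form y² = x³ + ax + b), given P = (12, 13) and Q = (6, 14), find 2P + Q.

(15, 1)

First 2P:
Repeated addition: build up to 2P.
2P: tangent at (12, 13): λ = (3·12² + 7)/(2·13) ≡ 14/9. 9⁻¹ ≡ 2 (mod 17), so λ ≡ 14·2 ≡ 11.
  x = λ² - 12 - 12 = 121 - 24 ≡ 12; y = λ·(12 - 12) - 13 ≡ 4. → (12, 4)
2P = (12, 4).
Finally 2P + Q:
(12, 4) + (6, 14). λ = (14 - 4)/(6 - 12) ≡ 10/11 mod 17. 11⁻¹ ≡ 14 (mod 17) since 11·14 = 154 ≡ 1, so λ ≡ 4.
  x = λ² - 12 - 6 = 16 - 18 ≡ 15; y = λ·(12 - 15) - 4 ≡ 1. → (15, 1)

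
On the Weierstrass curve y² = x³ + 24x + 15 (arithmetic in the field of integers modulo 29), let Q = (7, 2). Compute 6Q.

Repeated addition: build up to 6Q.
2Q: tangent at (7, 2): λ = (3·7² + 24)/(2·2) ≡ 26/4. 4⁻¹ ≡ 22 (mod 29), so λ ≡ 26·22 ≡ 21.
  x = λ² - 7 - 7 = 441 - 14 ≡ 21; y = λ·(7 - 21) - 2 ≡ 23. → (21, 23)
3Q: (21, 23) + (7, 2). λ = (2 - 23)/(7 - 21) ≡ 8/15 mod 29. 15⁻¹ ≡ 2 (mod 29) since 15·2 = 30 ≡ 1, so λ ≡ 16.
  x = λ² - 21 - 7 = 256 - 28 ≡ 25; y = λ·(21 - 25) - 23 ≡ 0. → (25, 0)
4Q: (25, 0) + (7, 2). λ = (2 - 0)/(7 - 25) ≡ 2/11 mod 29. 11⁻¹ ≡ 8 (mod 29), so λ ≡ 16.
  x = λ² - 25 - 7 = 256 - 32 ≡ 21; y = λ·(25 - 21) - 0 ≡ 6. → (21, 6)
5Q: (21, 6) + (7, 2). λ = (2 - 6)/(7 - 21) ≡ 25/15 mod 29. 15⁻¹ ≡ 2 (mod 29), so λ ≡ 21.
  x = λ² - 21 - 7 = 441 - 28 ≡ 7; y = λ·(21 - 7) - 6 ≡ 27. → (7, 27)
6Q: (7, 27) + (7, 2): same x and y₁ ≡ -y₂, so the sum is the point at infinity.

O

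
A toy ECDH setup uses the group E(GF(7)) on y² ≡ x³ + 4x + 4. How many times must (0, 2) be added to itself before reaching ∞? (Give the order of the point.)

10

2P: tangent at (0, 2): λ = (3·0² + 4)/(2·2) ≡ 4/4. 4⁻¹ ≡ 2 (mod 7) since 4·2 = 8 ≡ 1, so λ ≡ 4·2 ≡ 1.
  x = λ² - 0 - 0 = 1 - 0 ≡ 1; y = λ·(0 - 1) - 2 ≡ 4. → (1, 4)
3P: (1, 4) + (0, 2). λ = (2 - 4)/(0 - 1) ≡ 5/6 mod 7. 6⁻¹ ≡ 6 (mod 7), so λ ≡ 2.
  x = λ² - 1 - 0 = 4 - 1 ≡ 3; y = λ·(1 - 3) - 4 ≡ 6. → (3, 6)
4P: (3, 6) + (0, 2). λ = (2 - 6)/(0 - 3) ≡ 3/4 mod 7. 4⁻¹ ≡ 2 (mod 7), so λ ≡ 6.
  x = λ² - 3 - 0 = 36 - 3 ≡ 5; y = λ·(3 - 5) - 6 ≡ 3. → (5, 3)
5P: (5, 3) + (0, 2). λ = (2 - 3)/(0 - 5) ≡ 6/2 mod 7. 2⁻¹ ≡ 4 (mod 7), so λ ≡ 3.
  x = λ² - 5 - 0 = 9 - 5 ≡ 4; y = λ·(5 - 4) - 3 ≡ 0. → (4, 0)
6P: (4, 0) + (0, 2). λ = (2 - 0)/(0 - 4) ≡ 2/3 mod 7. 3⁻¹ ≡ 5 (mod 7) since 3·5 = 15 ≡ 1, so λ ≡ 3.
  x = λ² - 4 - 0 = 9 - 4 ≡ 5; y = λ·(4 - 5) - 0 ≡ 4. → (5, 4)
7P: (5, 4) + (0, 2). λ = (2 - 4)/(0 - 5) ≡ 5/2 mod 7. 2⁻¹ ≡ 4 (mod 7) since 2·4 = 8 ≡ 1, so λ ≡ 6.
  x = λ² - 5 - 0 = 36 - 5 ≡ 3; y = λ·(5 - 3) - 4 ≡ 1. → (3, 1)
8P: (3, 1) + (0, 2). λ = (2 - 1)/(0 - 3) ≡ 1/4 mod 7. 4⁻¹ ≡ 2 (mod 7) since 4·2 = 8 ≡ 1, so λ ≡ 2.
  x = λ² - 3 - 0 = 4 - 3 ≡ 1; y = λ·(3 - 1) - 1 ≡ 3. → (1, 3)
9P: (1, 3) + (0, 2). λ = (2 - 3)/(0 - 1) ≡ 6/6 mod 7. 6⁻¹ ≡ 6 (mod 7), so λ ≡ 1.
  x = λ² - 1 - 0 = 1 - 1 ≡ 0; y = λ·(1 - 0) - 3 ≡ 5. → (0, 5)
10P: (0, 5) + (0, 2): same x and y₁ ≡ -y₂, so the sum is ∞.
10P = ∞, so the order is 10.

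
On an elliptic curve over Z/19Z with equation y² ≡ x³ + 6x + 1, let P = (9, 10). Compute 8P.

(9, 9)

Double-and-add on 8 = (1000)₂. Start with P = (9, 10) for the leading 1-bit.
double: tangent at (9, 10): λ = (3·9² + 6)/(2·10) ≡ 2/1. 1⁻¹ ≡ 1 (mod 19), so λ ≡ 2·1 ≡ 2.
  x = λ² - 9 - 9 = 4 - 18 ≡ 5; y = λ·(9 - 5) - 10 ≡ 17. → (5, 17)
double: tangent at (5, 17): λ = (3·5² + 6)/(2·17) ≡ 5/15. 15⁻¹ ≡ 14 (mod 19), so λ ≡ 5·14 ≡ 13.
  x = λ² - 5 - 5 = 169 - 10 ≡ 7; y = λ·(5 - 7) - 17 ≡ 14. → (7, 14)
double: tangent at (7, 14): λ = (3·7² + 6)/(2·14) ≡ 1/9. 9⁻¹ ≡ 17 (mod 19), so λ ≡ 1·17 ≡ 17.
  x = λ² - 7 - 7 = 289 - 14 ≡ 9; y = λ·(7 - 9) - 14 ≡ 9. → (9, 9)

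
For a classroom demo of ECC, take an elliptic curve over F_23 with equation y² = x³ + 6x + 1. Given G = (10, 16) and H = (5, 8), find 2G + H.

(21, 21)

First 2G:
Repeated addition: build up to 2G.
2G: tangent at (10, 16): λ = (3·10² + 6)/(2·16) ≡ 7/9. 9⁻¹ ≡ 18 (mod 23) since 9·18 = 162 ≡ 1, so λ ≡ 7·18 ≡ 11.
  x = λ² - 10 - 10 = 121 - 20 ≡ 9; y = λ·(10 - 9) - 16 ≡ 18. → (9, 18)
2G = (9, 18).
Finally 2G + H:
(9, 18) + (5, 8). λ = (8 - 18)/(5 - 9) ≡ 13/19 mod 23. 19⁻¹ ≡ 17 (mod 23) since 19·17 = 323 ≡ 1, so λ ≡ 14.
  x = λ² - 9 - 5 = 196 - 14 ≡ 21; y = λ·(9 - 21) - 18 ≡ 21. → (21, 21)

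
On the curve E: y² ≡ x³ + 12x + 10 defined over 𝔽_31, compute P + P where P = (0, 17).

tangent at (0, 17): λ = (3·0² + 12)/(2·17) ≡ 12/3. 3⁻¹ ≡ 21 (mod 31), so λ ≡ 12·21 ≡ 4.
  x = λ² - 0 - 0 = 16 - 0 ≡ 16; y = λ·(0 - 16) - 17 ≡ 12. → (16, 12)

(16, 12)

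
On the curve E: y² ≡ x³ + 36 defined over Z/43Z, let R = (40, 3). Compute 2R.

tangent at (40, 3): λ = (3·40² + 0)/(2·3) ≡ 27/6. 6⁻¹ ≡ 36 (mod 43), so λ ≡ 27·36 ≡ 26.
  x = λ² - 40 - 40 = 676 - 80 ≡ 37; y = λ·(40 - 37) - 3 ≡ 32. → (37, 32)

(37, 32)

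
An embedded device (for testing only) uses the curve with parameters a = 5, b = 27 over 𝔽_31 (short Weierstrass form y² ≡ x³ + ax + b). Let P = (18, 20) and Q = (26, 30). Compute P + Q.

(6, 26)

(18, 20) + (26, 30). λ = (30 - 20)/(26 - 18) ≡ 10/8 mod 31. 8⁻¹ ≡ 4 (mod 31) since 8·4 = 32 ≡ 1, so λ ≡ 9.
  x = λ² - 18 - 26 = 81 - 44 ≡ 6; y = λ·(18 - 6) - 20 ≡ 26. → (6, 26)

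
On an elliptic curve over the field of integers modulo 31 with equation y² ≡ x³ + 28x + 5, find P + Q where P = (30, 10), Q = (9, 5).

(0, 6)

(30, 10) + (9, 5). λ = (5 - 10)/(9 - 30) ≡ 26/10 mod 31. 10⁻¹ ≡ 28 (mod 31) since 10·28 = 280 ≡ 1, so λ ≡ 15.
  x = λ² - 30 - 9 = 225 - 39 ≡ 0; y = λ·(30 - 0) - 10 ≡ 6. → (0, 6)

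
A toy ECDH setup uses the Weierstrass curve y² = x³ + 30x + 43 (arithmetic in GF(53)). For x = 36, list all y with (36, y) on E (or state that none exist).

x³ + 30x + 43 = 47779 ≡ 26 (mod 53).
26 is a non-residue mod 53; no y exists.

none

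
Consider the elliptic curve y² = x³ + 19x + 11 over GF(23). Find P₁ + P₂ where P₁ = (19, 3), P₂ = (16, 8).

(19, 3) + (16, 8). λ = (8 - 3)/(16 - 19) ≡ 5/20 mod 23. 20⁻¹ ≡ 15 (mod 23), so λ ≡ 6.
  x = λ² - 19 - 16 = 36 - 35 ≡ 1; y = λ·(19 - 1) - 3 ≡ 13. → (1, 13)

(1, 13)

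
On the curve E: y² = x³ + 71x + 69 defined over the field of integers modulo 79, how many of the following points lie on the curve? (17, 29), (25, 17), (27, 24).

1

(17, 29): 29² ≡ 51, rhs ≡ 27 → off.
(25, 17): 17² ≡ 52, rhs ≡ 10 → off.
(27, 24): 24² ≡ 23, rhs ≡ 23 → on.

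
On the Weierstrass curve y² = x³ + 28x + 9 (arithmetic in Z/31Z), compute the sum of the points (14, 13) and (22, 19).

(14, 13) + (22, 19). λ = (19 - 13)/(22 - 14) ≡ 6/8 mod 31. 8⁻¹ ≡ 4 (mod 31) since 8·4 = 32 ≡ 1, so λ ≡ 24.
  x = λ² - 14 - 22 = 576 - 36 ≡ 13; y = λ·(14 - 13) - 13 ≡ 11. → (13, 11)

(13, 11)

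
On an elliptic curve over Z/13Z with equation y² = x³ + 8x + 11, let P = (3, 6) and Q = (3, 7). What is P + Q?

O

The two points share x = 3 and their y-coordinates satisfy 6 + 7 ≡ 0 (mod 13), so they are inverses. Their sum is 𝒪.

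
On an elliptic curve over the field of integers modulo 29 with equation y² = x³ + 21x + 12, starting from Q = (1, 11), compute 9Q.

Repeated addition: build up to 9Q.
2Q: tangent at (1, 11): λ = (3·1² + 21)/(2·11) ≡ 24/22. 22⁻¹ ≡ 4 (mod 29) since 22·4 = 88 ≡ 1, so λ ≡ 24·4 ≡ 9.
  x = λ² - 1 - 1 = 81 - 2 ≡ 21; y = λ·(1 - 21) - 11 ≡ 12. → (21, 12)
3Q: (21, 12) + (1, 11). λ = (11 - 12)/(1 - 21) ≡ 28/9 mod 29. 9⁻¹ ≡ 13 (mod 29) since 9·13 = 117 ≡ 1, so λ ≡ 16.
  x = λ² - 21 - 1 = 256 - 22 ≡ 2; y = λ·(21 - 2) - 12 ≡ 2. → (2, 2)
4Q: (2, 2) + (1, 11). λ = (11 - 2)/(1 - 2) ≡ 9/28 mod 29. 28⁻¹ ≡ 28 (mod 29) since 28·28 = 784 ≡ 1, so λ ≡ 20.
  x = λ² - 2 - 1 = 400 - 3 ≡ 20; y = λ·(2 - 20) - 2 ≡ 15. → (20, 15)
5Q: (20, 15) + (1, 11). λ = (11 - 15)/(1 - 20) ≡ 25/10 mod 29. 10⁻¹ ≡ 3 (mod 29), so λ ≡ 17.
  x = λ² - 20 - 1 = 289 - 21 ≡ 7; y = λ·(20 - 7) - 15 ≡ 3. → (7, 3)
6Q: (7, 3) + (1, 11). λ = (11 - 3)/(1 - 7) ≡ 8/23 mod 29. 23⁻¹ ≡ 24 (mod 29) since 23·24 = 552 ≡ 1, so λ ≡ 18.
  x = λ² - 7 - 1 = 324 - 8 ≡ 26; y = λ·(7 - 26) - 3 ≡ 3. → (26, 3)
7Q: (26, 3) + (1, 11). λ = (11 - 3)/(1 - 26) ≡ 8/4 mod 29. 4⁻¹ ≡ 22 (mod 29) since 4·22 = 88 ≡ 1, so λ ≡ 2.
  x = λ² - 26 - 1 = 4 - 27 ≡ 6; y = λ·(26 - 6) - 3 ≡ 8. → (6, 8)
8Q: (6, 8) + (1, 11). λ = (11 - 8)/(1 - 6) ≡ 3/24 mod 29. 24⁻¹ ≡ 23 (mod 29), so λ ≡ 11.
  x = λ² - 6 - 1 = 121 - 7 ≡ 27; y = λ·(6 - 27) - 8 ≡ 22. → (27, 22)
9Q: (27, 22) + (1, 11). λ = (11 - 22)/(1 - 27) ≡ 18/3 mod 29. 3⁻¹ ≡ 10 (mod 29) since 3·10 = 30 ≡ 1, so λ ≡ 6.
  x = λ² - 27 - 1 = 36 - 28 ≡ 8; y = λ·(27 - 8) - 22 ≡ 5. → (8, 5)

(8, 5)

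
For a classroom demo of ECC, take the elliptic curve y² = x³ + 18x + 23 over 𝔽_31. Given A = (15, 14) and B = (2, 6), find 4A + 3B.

First 4A:
Double-and-add on 4 = (100)₂. Start with A = (15, 14) for the leading 1-bit.
double: tangent at (15, 14): λ = (3·15² + 18)/(2·14) ≡ 11/28. 28⁻¹ ≡ 10 (mod 31), so λ ≡ 11·10 ≡ 17.
  x = λ² - 15 - 15 = 289 - 30 ≡ 11; y = λ·(15 - 11) - 14 ≡ 23. → (11, 23)
double: tangent at (11, 23): λ = (3·11² + 18)/(2·23) ≡ 9/15. 15⁻¹ ≡ 29 (mod 31), so λ ≡ 9·29 ≡ 13.
  x = λ² - 11 - 11 = 169 - 22 ≡ 23; y = λ·(11 - 23) - 23 ≡ 7. → (23, 7)
4A = (23, 7).
Next 3B:
Repeated addition: build up to 3B.
2B: tangent at (2, 6): λ = (3·2² + 18)/(2·6) ≡ 30/12. 12⁻¹ ≡ 13 (mod 31), so λ ≡ 30·13 ≡ 18.
  x = λ² - 2 - 2 = 324 - 4 ≡ 10; y = λ·(2 - 10) - 6 ≡ 5. → (10, 5)
3B: (10, 5) + (2, 6). λ = (6 - 5)/(2 - 10) ≡ 1/23 mod 31. 23⁻¹ ≡ 27 (mod 31), so λ ≡ 27.
  x = λ² - 10 - 2 = 729 - 12 ≡ 4; y = λ·(10 - 4) - 5 ≡ 2. → (4, 2)
3B = (4, 2).
Finally 4A + 3B:
(23, 7) + (4, 2). λ = (2 - 7)/(4 - 23) ≡ 26/12 mod 31. 12⁻¹ ≡ 13 (mod 31), so λ ≡ 28.
  x = λ² - 23 - 4 = 784 - 27 ≡ 13; y = λ·(23 - 13) - 7 ≡ 25. → (13, 25)

(13, 25)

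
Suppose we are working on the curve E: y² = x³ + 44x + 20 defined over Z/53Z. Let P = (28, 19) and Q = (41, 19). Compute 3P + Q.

(22, 20)

First 3P:
Repeated addition: build up to 3P.
2P: tangent at (28, 19): λ = (3·28² + 44)/(2·19) ≡ 11/38. 38⁻¹ ≡ 7 (mod 53) since 38·7 = 266 ≡ 1, so λ ≡ 11·7 ≡ 24.
  x = λ² - 28 - 28 = 576 - 56 ≡ 43; y = λ·(28 - 43) - 19 ≡ 45. → (43, 45)
3P: (43, 45) + (28, 19). λ = (19 - 45)/(28 - 43) ≡ 27/38 mod 53. 38⁻¹ ≡ 7 (mod 53) since 38·7 = 266 ≡ 1, so λ ≡ 30.
  x = λ² - 43 - 28 = 900 - 71 ≡ 34; y = λ·(43 - 34) - 45 ≡ 13. → (34, 13)
3P = (34, 13).
Finally 3P + Q:
(34, 13) + (41, 19). λ = (19 - 13)/(41 - 34) ≡ 6/7 mod 53. 7⁻¹ ≡ 38 (mod 53), so λ ≡ 16.
  x = λ² - 34 - 41 = 256 - 75 ≡ 22; y = λ·(34 - 22) - 13 ≡ 20. → (22, 20)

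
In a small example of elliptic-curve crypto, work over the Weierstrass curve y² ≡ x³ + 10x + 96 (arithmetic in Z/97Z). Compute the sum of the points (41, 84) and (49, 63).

(41, 84) + (49, 63). λ = (63 - 84)/(49 - 41) ≡ 76/8 mod 97. 8⁻¹ ≡ 85 (mod 97), so λ ≡ 58.
  x = λ² - 41 - 49 = 3364 - 90 ≡ 73; y = λ·(41 - 73) - 84 ≡ 0. → (73, 0)

(73, 0)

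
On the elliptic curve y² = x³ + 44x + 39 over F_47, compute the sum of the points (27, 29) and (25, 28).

(27, 29) + (25, 28). λ = (28 - 29)/(25 - 27) ≡ 46/45 mod 47. 45⁻¹ ≡ 23 (mod 47), so λ ≡ 24.
  x = λ² - 27 - 25 = 576 - 52 ≡ 7; y = λ·(27 - 7) - 29 ≡ 28. → (7, 28)

(7, 28)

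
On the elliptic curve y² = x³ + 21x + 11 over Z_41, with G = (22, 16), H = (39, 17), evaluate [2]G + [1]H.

First 2G:
Repeated addition: build up to 2G.
2G: tangent at (22, 16): λ = (3·22² + 21)/(2·16) ≡ 38/32. 32⁻¹ ≡ 9 (mod 41), so λ ≡ 38·9 ≡ 14.
  x = λ² - 22 - 22 = 196 - 44 ≡ 29; y = λ·(22 - 29) - 16 ≡ 9. → (29, 9)
2G = (29, 9).
Finally 2G + H:
(29, 9) + (39, 17). λ = (17 - 9)/(39 - 29) ≡ 8/10 mod 41. 10⁻¹ ≡ 37 (mod 41) since 10·37 = 370 ≡ 1, so λ ≡ 9.
  x = λ² - 29 - 39 = 81 - 68 ≡ 13; y = λ·(29 - 13) - 9 ≡ 12. → (13, 12)

(13, 12)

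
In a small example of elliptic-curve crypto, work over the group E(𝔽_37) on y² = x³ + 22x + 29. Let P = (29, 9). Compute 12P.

Double-and-add on 12 = (1100)₂. Start with P = (29, 9) for the leading 1-bit.
double: tangent at (29, 9): λ = (3·29² + 22)/(2·9) ≡ 29/18. 18⁻¹ ≡ 35 (mod 37), so λ ≡ 29·35 ≡ 16.
  x = λ² - 29 - 29 = 256 - 58 ≡ 13; y = λ·(29 - 13) - 9 ≡ 25. → (13, 25)
add P: (13, 25) + (29, 9). λ = (9 - 25)/(29 - 13) ≡ 21/16 mod 37. 16⁻¹ ≡ 7 (mod 37), so λ ≡ 36.
  x = λ² - 13 - 29 = 1296 - 42 ≡ 33; y = λ·(13 - 33) - 25 ≡ 32. → (33, 32)
double: tangent at (33, 32): λ = (3·33² + 22)/(2·32) ≡ 33/27. 27⁻¹ ≡ 11 (mod 37) since 27·11 = 297 ≡ 1, so λ ≡ 33·11 ≡ 30.
  x = λ² - 33 - 33 = 900 - 66 ≡ 20; y = λ·(33 - 20) - 32 ≡ 25. → (20, 25)
double: tangent at (20, 25): λ = (3·20² + 22)/(2·25) ≡ 1/13. 13⁻¹ ≡ 20 (mod 37) since 13·20 = 260 ≡ 1, so λ ≡ 1·20 ≡ 20.
  x = λ² - 20 - 20 = 400 - 40 ≡ 27; y = λ·(20 - 27) - 25 ≡ 20. → (27, 20)

(27, 20)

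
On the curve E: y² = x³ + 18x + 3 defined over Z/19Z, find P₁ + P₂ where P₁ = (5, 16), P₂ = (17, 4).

(17, 15)

(5, 16) + (17, 4). λ = (4 - 16)/(17 - 5) ≡ 7/12 mod 19. 12⁻¹ ≡ 8 (mod 19), so λ ≡ 18.
  x = λ² - 5 - 17 = 324 - 22 ≡ 17; y = λ·(5 - 17) - 16 ≡ 15. → (17, 15)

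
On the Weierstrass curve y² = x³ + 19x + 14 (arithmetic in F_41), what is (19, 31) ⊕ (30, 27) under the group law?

(25, 1)

(19, 31) + (30, 27). λ = (27 - 31)/(30 - 19) ≡ 37/11 mod 41. 11⁻¹ ≡ 15 (mod 41), so λ ≡ 22.
  x = λ² - 19 - 30 = 484 - 49 ≡ 25; y = λ·(19 - 25) - 31 ≡ 1. → (25, 1)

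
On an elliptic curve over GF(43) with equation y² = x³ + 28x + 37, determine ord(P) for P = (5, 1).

11

2P: tangent at (5, 1): λ = (3·5² + 28)/(2·1) ≡ 17/2. 2⁻¹ ≡ 22 (mod 43), so λ ≡ 17·22 ≡ 30.
  x = λ² - 5 - 5 = 900 - 10 ≡ 30; y = λ·(5 - 30) - 1 ≡ 23. → (30, 23)
3P: (30, 23) + (5, 1). λ = (1 - 23)/(5 - 30) ≡ 21/18 mod 43. 18⁻¹ ≡ 12 (mod 43) since 18·12 = 216 ≡ 1, so λ ≡ 37.
  x = λ² - 30 - 5 = 1369 - 35 ≡ 1; y = λ·(30 - 1) - 23 ≡ 18. → (1, 18)
4P: (1, 18) + (5, 1). λ = (1 - 18)/(5 - 1) ≡ 26/4 mod 43. 4⁻¹ ≡ 11 (mod 43), so λ ≡ 28.
  x = λ² - 1 - 5 = 784 - 6 ≡ 4; y = λ·(1 - 4) - 18 ≡ 27. → (4, 27)
5P: (4, 27) + (5, 1). λ = (1 - 27)/(5 - 4) ≡ 17/1 mod 43. 1⁻¹ ≡ 1 (mod 43) since 1·1 = 1 ≡ 1, so λ ≡ 17.
  x = λ² - 4 - 5 = 289 - 9 ≡ 22; y = λ·(4 - 22) - 27 ≡ 11. → (22, 11)
6P: (22, 11) + (5, 1). λ = (1 - 11)/(5 - 22) ≡ 33/26 mod 43. 26⁻¹ ≡ 5 (mod 43) since 26·5 = 130 ≡ 1, so λ ≡ 36.
  x = λ² - 22 - 5 = 1296 - 27 ≡ 22; y = λ·(22 - 22) - 11 ≡ 32. → (22, 32)
7P: (22, 32) + (5, 1). λ = (1 - 32)/(5 - 22) ≡ 12/26 mod 43. 26⁻¹ ≡ 5 (mod 43) since 26·5 = 130 ≡ 1, so λ ≡ 17.
  x = λ² - 22 - 5 = 289 - 27 ≡ 4; y = λ·(22 - 4) - 32 ≡ 16. → (4, 16)
8P: (4, 16) + (5, 1). λ = (1 - 16)/(5 - 4) ≡ 28/1 mod 43. 1⁻¹ ≡ 1 (mod 43), so λ ≡ 28.
  x = λ² - 4 - 5 = 784 - 9 ≡ 1; y = λ·(4 - 1) - 16 ≡ 25. → (1, 25)
9P: (1, 25) + (5, 1). λ = (1 - 25)/(5 - 1) ≡ 19/4 mod 43. 4⁻¹ ≡ 11 (mod 43) since 4·11 = 44 ≡ 1, so λ ≡ 37.
  x = λ² - 1 - 5 = 1369 - 6 ≡ 30; y = λ·(1 - 30) - 25 ≡ 20. → (30, 20)
10P: (30, 20) + (5, 1). λ = (1 - 20)/(5 - 30) ≡ 24/18 mod 43. 18⁻¹ ≡ 12 (mod 43), so λ ≡ 30.
  x = λ² - 30 - 5 = 900 - 35 ≡ 5; y = λ·(30 - 5) - 20 ≡ 42. → (5, 42)
11P: (5, 42) + (5, 1): same x and y₁ ≡ -y₂, so the sum is ∞.
11P = ∞, so the order is 11.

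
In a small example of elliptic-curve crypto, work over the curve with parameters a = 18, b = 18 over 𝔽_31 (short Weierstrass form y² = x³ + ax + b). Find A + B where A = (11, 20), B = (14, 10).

(24, 13)

(11, 20) + (14, 10). λ = (10 - 20)/(14 - 11) ≡ 21/3 mod 31. 3⁻¹ ≡ 21 (mod 31) since 3·21 = 63 ≡ 1, so λ ≡ 7.
  x = λ² - 11 - 14 = 49 - 25 ≡ 24; y = λ·(11 - 24) - 20 ≡ 13. → (24, 13)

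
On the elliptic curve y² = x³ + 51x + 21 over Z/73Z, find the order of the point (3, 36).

2P: tangent at (3, 36): λ = (3·3² + 51)/(2·36) ≡ 5/72. 72⁻¹ ≡ 72 (mod 73), so λ ≡ 5·72 ≡ 68.
  x = λ² - 3 - 3 = 4624 - 6 ≡ 19; y = λ·(3 - 19) - 36 ≡ 44. → (19, 44)
3P: (19, 44) + (3, 36). λ = (36 - 44)/(3 - 19) ≡ 65/57 mod 73. 57⁻¹ ≡ 41 (mod 73), so λ ≡ 37.
  x = λ² - 19 - 3 = 1369 - 22 ≡ 33; y = λ·(19 - 33) - 44 ≡ 22. → (33, 22)
4P: (33, 22) + (3, 36). λ = (36 - 22)/(3 - 33) ≡ 14/43 mod 73. 43⁻¹ ≡ 17 (mod 73), so λ ≡ 19.
  x = λ² - 33 - 3 = 361 - 36 ≡ 33; y = λ·(33 - 33) - 22 ≡ 51. → (33, 51)
5P: (33, 51) + (3, 36). λ = (36 - 51)/(3 - 33) ≡ 58/43 mod 73. 43⁻¹ ≡ 17 (mod 73), so λ ≡ 37.
  x = λ² - 33 - 3 = 1369 - 36 ≡ 19; y = λ·(33 - 19) - 51 ≡ 29. → (19, 29)
6P: (19, 29) + (3, 36). λ = (36 - 29)/(3 - 19) ≡ 7/57 mod 73. 57⁻¹ ≡ 41 (mod 73) since 57·41 = 2337 ≡ 1, so λ ≡ 68.
  x = λ² - 19 - 3 = 4624 - 22 ≡ 3; y = λ·(19 - 3) - 29 ≡ 37. → (3, 37)
7P: (3, 37) + (3, 36): same x and y₁ ≡ -y₂, so the sum is O.
7P = O, so the order is 7.

7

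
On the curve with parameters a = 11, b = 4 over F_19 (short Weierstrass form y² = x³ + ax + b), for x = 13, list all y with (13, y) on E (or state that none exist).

8, 11

x³ + 11x + 4 = 2344 ≡ 7 (mod 19).
Square roots of 7 mod 19: 8 and 11 (since 8² = 64 ≡ 7).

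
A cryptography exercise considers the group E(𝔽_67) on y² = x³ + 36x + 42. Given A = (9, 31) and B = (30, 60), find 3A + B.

First 3A:
Repeated addition: build up to 3A.
2A: tangent at (9, 31): λ = (3·9² + 36)/(2·31) ≡ 11/62. 62⁻¹ ≡ 40 (mod 67) since 62·40 = 2480 ≡ 1, so λ ≡ 11·40 ≡ 38.
  x = λ² - 9 - 9 = 1444 - 18 ≡ 19; y = λ·(9 - 19) - 31 ≡ 58. → (19, 58)
3A: (19, 58) + (9, 31). λ = (31 - 58)/(9 - 19) ≡ 40/57 mod 67. 57⁻¹ ≡ 20 (mod 67), so λ ≡ 63.
  x = λ² - 19 - 9 = 3969 - 28 ≡ 55; y = λ·(19 - 55) - 58 ≡ 19. → (55, 19)
3A = (55, 19).
Finally 3A + B:
(55, 19) + (30, 60). λ = (60 - 19)/(30 - 55) ≡ 41/42 mod 67. 42⁻¹ ≡ 8 (mod 67), so λ ≡ 60.
  x = λ² - 55 - 30 = 3600 - 85 ≡ 31; y = λ·(55 - 31) - 19 ≡ 14. → (31, 14)

(31, 14)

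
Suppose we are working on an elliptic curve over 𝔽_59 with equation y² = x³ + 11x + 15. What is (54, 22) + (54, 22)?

(51, 8)

tangent at (54, 22): λ = (3·54² + 11)/(2·22) ≡ 27/44. 44⁻¹ ≡ 55 (mod 59), so λ ≡ 27·55 ≡ 10.
  x = λ² - 54 - 54 = 100 - 108 ≡ 51; y = λ·(54 - 51) - 22 ≡ 8. → (51, 8)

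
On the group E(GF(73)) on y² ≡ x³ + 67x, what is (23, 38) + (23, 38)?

tangent at (23, 38): λ = (3·23² + 67)/(2·38) ≡ 48/3. 3⁻¹ ≡ 49 (mod 73), so λ ≡ 48·49 ≡ 16.
  x = λ² - 23 - 23 = 256 - 46 ≡ 64; y = λ·(23 - 64) - 38 ≡ 36. → (64, 36)

(64, 36)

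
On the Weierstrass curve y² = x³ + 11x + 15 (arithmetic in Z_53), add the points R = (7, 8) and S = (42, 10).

(7, 8) + (42, 10). λ = (10 - 8)/(42 - 7) ≡ 2/35 mod 53. 35⁻¹ ≡ 50 (mod 53), so λ ≡ 47.
  x = λ² - 7 - 42 = 2209 - 49 ≡ 40; y = λ·(7 - 40) - 8 ≡ 31. → (40, 31)

(40, 31)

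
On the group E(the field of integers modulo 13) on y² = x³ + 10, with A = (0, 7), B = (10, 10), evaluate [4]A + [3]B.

(0, 7)

First 4A:
Double-and-add on 4 = (100)₂. Start with A = (0, 7) for the leading 1-bit.
double: tangent at (0, 7): λ = (3·0² + 0)/(2·7) ≡ 0/1. 1⁻¹ ≡ 1 (mod 13), so λ ≡ 0·1 ≡ 0.
  x = λ² - 0 - 0 = 0 - 0 ≡ 0; y = λ·(0 - 0) - 7 ≡ 6. → (0, 6)
double: tangent at (0, 6): λ = (3·0² + 0)/(2·6) ≡ 0/12. 12⁻¹ ≡ 12 (mod 13) since 12·12 = 144 ≡ 1, so λ ≡ 0·12 ≡ 0.
  x = λ² - 0 - 0 = 0 - 0 ≡ 0; y = λ·(0 - 0) - 6 ≡ 7. → (0, 7)
4A = (0, 7).
Next 3B:
Repeated addition: build up to 3B.
2B: tangent at (10, 10): λ = (3·10² + 0)/(2·10) ≡ 1/7. 7⁻¹ ≡ 2 (mod 13), so λ ≡ 1·2 ≡ 2.
  x = λ² - 10 - 10 = 4 - 20 ≡ 10; y = λ·(10 - 10) - 10 ≡ 3. → (10, 3)
3B: (10, 3) + (10, 10): same x and y₁ ≡ -y₂, so the sum is the point at infinity.
3B = the point at infinity.
Finally 4A + 3B:
(0, 7) + the point at infinity = (0, 7) (identity).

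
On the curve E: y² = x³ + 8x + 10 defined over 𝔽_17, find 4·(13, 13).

(4, 2)

Write Q = (13, 13).
Double-and-add on 4 = (100)₂. Start with Q = (13, 13) for the leading 1-bit.
double: tangent at (13, 13): λ = (3·13² + 8)/(2·13) ≡ 5/9. 9⁻¹ ≡ 2 (mod 17), so λ ≡ 5·2 ≡ 10.
  x = λ² - 13 - 13 = 100 - 26 ≡ 6; y = λ·(13 - 6) - 13 ≡ 6. → (6, 6)
double: tangent at (6, 6): λ = (3·6² + 8)/(2·6) ≡ 14/12. 12⁻¹ ≡ 10 (mod 17), so λ ≡ 14·10 ≡ 4.
  x = λ² - 6 - 6 = 16 - 12 ≡ 4; y = λ·(6 - 4) - 6 ≡ 2. → (4, 2)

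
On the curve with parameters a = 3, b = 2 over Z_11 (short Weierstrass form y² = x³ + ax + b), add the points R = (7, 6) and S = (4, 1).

(7, 6) + (4, 1). λ = (1 - 6)/(4 - 7) ≡ 6/8 mod 11. 8⁻¹ ≡ 7 (mod 11), so λ ≡ 9.
  x = λ² - 7 - 4 = 81 - 11 ≡ 4; y = λ·(7 - 4) - 6 ≡ 10. → (4, 10)

(4, 10)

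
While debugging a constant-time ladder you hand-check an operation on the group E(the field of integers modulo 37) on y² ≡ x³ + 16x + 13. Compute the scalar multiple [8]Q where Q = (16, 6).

Double-and-add on 8 = (1000)₂. Start with Q = (16, 6) for the leading 1-bit.
double: tangent at (16, 6): λ = (3·16² + 16)/(2·6) ≡ 7/12. 12⁻¹ ≡ 34 (mod 37), so λ ≡ 7·34 ≡ 16.
  x = λ² - 16 - 16 = 256 - 32 ≡ 2; y = λ·(16 - 2) - 6 ≡ 33. → (2, 33)
double: tangent at (2, 33): λ = (3·2² + 16)/(2·33) ≡ 28/29. 29⁻¹ ≡ 23 (mod 37), so λ ≡ 28·23 ≡ 15.
  x = λ² - 2 - 2 = 225 - 4 ≡ 36; y = λ·(2 - 36) - 33 ≡ 12. → (36, 12)
double: tangent at (36, 12): λ = (3·36² + 16)/(2·12) ≡ 19/24. 24⁻¹ ≡ 17 (mod 37) since 24·17 = 408 ≡ 1, so λ ≡ 19·17 ≡ 27.
  x = λ² - 36 - 36 = 729 - 72 ≡ 28; y = λ·(36 - 28) - 12 ≡ 19. → (28, 19)

(28, 19)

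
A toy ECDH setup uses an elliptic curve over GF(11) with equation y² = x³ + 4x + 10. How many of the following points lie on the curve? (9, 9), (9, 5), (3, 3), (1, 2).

(9, 9): 9² ≡ 4, rhs ≡ 5 → off.
(9, 5): 5² ≡ 3, rhs ≡ 5 → off.
(3, 3): 3² ≡ 9, rhs ≡ 5 → off.
(1, 2): 2² ≡ 4, rhs ≡ 4 → on.

1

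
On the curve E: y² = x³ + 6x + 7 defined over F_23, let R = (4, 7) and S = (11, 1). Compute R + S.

(4, 7) + (11, 1). λ = (1 - 7)/(11 - 4) ≡ 17/7 mod 23. 7⁻¹ ≡ 10 (mod 23), so λ ≡ 9.
  x = λ² - 4 - 11 = 81 - 15 ≡ 20; y = λ·(4 - 20) - 7 ≡ 10. → (20, 10)

(20, 10)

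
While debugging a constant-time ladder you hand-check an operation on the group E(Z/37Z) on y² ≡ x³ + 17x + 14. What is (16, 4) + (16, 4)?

(6, 6)

tangent at (16, 4): λ = (3·16² + 17)/(2·4) ≡ 8/8. 8⁻¹ ≡ 14 (mod 37), so λ ≡ 8·14 ≡ 1.
  x = λ² - 16 - 16 = 1 - 32 ≡ 6; y = λ·(16 - 6) - 4 ≡ 6. → (6, 6)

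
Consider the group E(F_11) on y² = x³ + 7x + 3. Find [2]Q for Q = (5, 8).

tangent at (5, 8): λ = (3·5² + 7)/(2·8) ≡ 5/5. 5⁻¹ ≡ 9 (mod 11), so λ ≡ 5·9 ≡ 1.
  x = λ² - 5 - 5 = 1 - 10 ≡ 2; y = λ·(5 - 2) - 8 ≡ 6. → (2, 6)

(2, 6)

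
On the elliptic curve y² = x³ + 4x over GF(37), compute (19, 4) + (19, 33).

O

The two points share x = 19 and their y-coordinates satisfy 4 + 33 ≡ 0 (mod 37), so they are inverses. Their sum is ∞.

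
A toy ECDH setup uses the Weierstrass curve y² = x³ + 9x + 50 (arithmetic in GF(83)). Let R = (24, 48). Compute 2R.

tangent at (24, 48): λ = (3·24² + 9)/(2·48) ≡ 77/13. 13⁻¹ ≡ 32 (mod 83), so λ ≡ 77·32 ≡ 57.
  x = λ² - 24 - 24 = 3249 - 48 ≡ 47; y = λ·(24 - 47) - 48 ≡ 52. → (47, 52)

(47, 52)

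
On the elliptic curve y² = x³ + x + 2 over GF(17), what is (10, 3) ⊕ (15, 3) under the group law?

(9, 14)

(10, 3) + (15, 3). λ = (3 - 3)/(15 - 10) ≡ 0/5 mod 17. 5⁻¹ ≡ 7 (mod 17), so λ ≡ 0.
  x = λ² - 10 - 15 = 0 - 25 ≡ 9; y = λ·(10 - 9) - 3 ≡ 14. → (9, 14)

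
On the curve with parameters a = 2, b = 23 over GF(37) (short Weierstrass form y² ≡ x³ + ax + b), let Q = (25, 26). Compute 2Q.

tangent at (25, 26): λ = (3·25² + 2)/(2·26) ≡ 27/15. 15⁻¹ ≡ 5 (mod 37), so λ ≡ 27·5 ≡ 24.
  x = λ² - 25 - 25 = 576 - 50 ≡ 8; y = λ·(25 - 8) - 26 ≡ 12. → (8, 12)

(8, 12)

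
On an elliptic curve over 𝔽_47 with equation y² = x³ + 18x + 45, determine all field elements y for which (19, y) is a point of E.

x³ + 18x + 45 = 7246 ≡ 8 (mod 47).
Square roots of 8 mod 47: 14 and 33 (since 14² = 196 ≡ 8).

14, 33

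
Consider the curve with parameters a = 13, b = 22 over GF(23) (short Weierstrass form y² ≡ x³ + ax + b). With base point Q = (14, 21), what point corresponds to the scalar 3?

Repeated addition: build up to 3Q.
2Q: tangent at (14, 21): λ = (3·14² + 13)/(2·21) ≡ 3/19. 19⁻¹ ≡ 17 (mod 23), so λ ≡ 3·17 ≡ 5.
  x = λ² - 14 - 14 = 25 - 28 ≡ 20; y = λ·(14 - 20) - 21 ≡ 18. → (20, 18)
3Q: (20, 18) + (14, 21). λ = (21 - 18)/(14 - 20) ≡ 3/17 mod 23. 17⁻¹ ≡ 19 (mod 23), so λ ≡ 11.
  x = λ² - 20 - 14 = 121 - 34 ≡ 18; y = λ·(20 - 18) - 18 ≡ 4. → (18, 4)

(18, 4)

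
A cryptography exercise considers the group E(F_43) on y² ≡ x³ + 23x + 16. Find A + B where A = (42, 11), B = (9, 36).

(9, 7)

(42, 11) + (9, 36). λ = (36 - 11)/(9 - 42) ≡ 25/10 mod 43. 10⁻¹ ≡ 13 (mod 43) since 10·13 = 130 ≡ 1, so λ ≡ 24.
  x = λ² - 42 - 9 = 576 - 51 ≡ 9; y = λ·(42 - 9) - 11 ≡ 7. → (9, 7)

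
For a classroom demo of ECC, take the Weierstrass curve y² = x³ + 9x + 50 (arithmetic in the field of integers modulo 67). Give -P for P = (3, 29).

(3, 38)

-(3, 29) = (3, -29 mod 67) = (3, 38).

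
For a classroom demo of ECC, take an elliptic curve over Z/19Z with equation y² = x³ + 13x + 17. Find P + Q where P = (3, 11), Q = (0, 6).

(3, 11) + (0, 6). λ = (6 - 11)/(0 - 3) ≡ 14/16 mod 19. 16⁻¹ ≡ 6 (mod 19), so λ ≡ 8.
  x = λ² - 3 - 0 = 64 - 3 ≡ 4; y = λ·(3 - 4) - 11 ≡ 0. → (4, 0)

(4, 0)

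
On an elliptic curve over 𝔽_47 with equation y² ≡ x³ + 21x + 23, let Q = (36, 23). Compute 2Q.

(39, 1)

tangent at (36, 23): λ = (3·36² + 21)/(2·23) ≡ 8/46. 46⁻¹ ≡ 46 (mod 47) since 46·46 = 2116 ≡ 1, so λ ≡ 8·46 ≡ 39.
  x = λ² - 36 - 36 = 1521 - 72 ≡ 39; y = λ·(36 - 39) - 23 ≡ 1. → (39, 1)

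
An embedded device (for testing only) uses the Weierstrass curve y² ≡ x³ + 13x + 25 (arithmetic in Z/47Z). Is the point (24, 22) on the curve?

y² = 22² ≡ 14; x³ + 13x + 25 = 14161 ≡ 14 (mod 47). 14 = 14.

yes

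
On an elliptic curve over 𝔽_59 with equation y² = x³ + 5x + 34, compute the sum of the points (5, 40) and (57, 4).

(9, 49)

(5, 40) + (57, 4). λ = (4 - 40)/(57 - 5) ≡ 23/52 mod 59. 52⁻¹ ≡ 42 (mod 59) since 52·42 = 2184 ≡ 1, so λ ≡ 22.
  x = λ² - 5 - 57 = 484 - 62 ≡ 9; y = λ·(5 - 9) - 40 ≡ 49. → (9, 49)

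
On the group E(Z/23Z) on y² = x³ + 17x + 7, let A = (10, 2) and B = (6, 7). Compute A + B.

(10, 2) + (6, 7). λ = (7 - 2)/(6 - 10) ≡ 5/19 mod 23. 19⁻¹ ≡ 17 (mod 23) since 19·17 = 323 ≡ 1, so λ ≡ 16.
  x = λ² - 10 - 6 = 256 - 16 ≡ 10; y = λ·(10 - 10) - 2 ≡ 21. → (10, 21)

(10, 21)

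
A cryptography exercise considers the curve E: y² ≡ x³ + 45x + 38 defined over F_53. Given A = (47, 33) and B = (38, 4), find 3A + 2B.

First 3A:
Repeated addition: build up to 3A.
2A: tangent at (47, 33): λ = (3·47² + 45)/(2·33) ≡ 47/13. 13⁻¹ ≡ 49 (mod 53) since 13·49 = 637 ≡ 1, so λ ≡ 47·49 ≡ 24.
  x = λ² - 47 - 47 = 576 - 94 ≡ 5; y = λ·(47 - 5) - 33 ≡ 21. → (5, 21)
3A: (5, 21) + (47, 33). λ = (33 - 21)/(47 - 5) ≡ 12/42 mod 53. 42⁻¹ ≡ 24 (mod 53) since 42·24 = 1008 ≡ 1, so λ ≡ 23.
  x = λ² - 5 - 47 = 529 - 52 ≡ 0; y = λ·(5 - 0) - 21 ≡ 41. → (0, 41)
3A = (0, 41).
Next 2B:
Repeated addition: build up to 2B.
2B: tangent at (38, 4): λ = (3·38² + 45)/(2·4) ≡ 31/8. 8⁻¹ ≡ 20 (mod 53) since 8·20 = 160 ≡ 1, so λ ≡ 31·20 ≡ 37.
  x = λ² - 38 - 38 = 1369 - 76 ≡ 21; y = λ·(38 - 21) - 4 ≡ 42. → (21, 42)
2B = (21, 42).
Finally 3A + 2B:
(0, 41) + (21, 42). λ = (42 - 41)/(21 - 0) ≡ 1/21 mod 53. 21⁻¹ ≡ 48 (mod 53) since 21·48 = 1008 ≡ 1, so λ ≡ 48.
  x = λ² - 0 - 21 = 2304 - 21 ≡ 4; y = λ·(0 - 4) - 41 ≡ 32. → (4, 32)

(4, 32)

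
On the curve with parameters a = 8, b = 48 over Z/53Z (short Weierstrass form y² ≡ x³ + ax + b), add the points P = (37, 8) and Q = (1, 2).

(37, 8) + (1, 2). λ = (2 - 8)/(1 - 37) ≡ 47/17 mod 53. 17⁻¹ ≡ 25 (mod 53), so λ ≡ 9.
  x = λ² - 37 - 1 = 81 - 38 ≡ 43; y = λ·(37 - 43) - 8 ≡ 44. → (43, 44)

(43, 44)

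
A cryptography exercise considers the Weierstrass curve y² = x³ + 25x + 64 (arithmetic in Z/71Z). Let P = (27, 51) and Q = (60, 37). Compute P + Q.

(4, 21)

(27, 51) + (60, 37). λ = (37 - 51)/(60 - 27) ≡ 57/33 mod 71. 33⁻¹ ≡ 28 (mod 71) since 33·28 = 924 ≡ 1, so λ ≡ 34.
  x = λ² - 27 - 60 = 1156 - 87 ≡ 4; y = λ·(27 - 4) - 51 ≡ 21. → (4, 21)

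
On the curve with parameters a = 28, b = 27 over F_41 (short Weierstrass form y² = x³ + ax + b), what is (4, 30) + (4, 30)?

tangent at (4, 30): λ = (3·4² + 28)/(2·30) ≡ 35/19. 19⁻¹ ≡ 13 (mod 41) since 19·13 = 247 ≡ 1, so λ ≡ 35·13 ≡ 4.
  x = λ² - 4 - 4 = 16 - 8 ≡ 8; y = λ·(4 - 8) - 30 ≡ 36. → (8, 36)

(8, 36)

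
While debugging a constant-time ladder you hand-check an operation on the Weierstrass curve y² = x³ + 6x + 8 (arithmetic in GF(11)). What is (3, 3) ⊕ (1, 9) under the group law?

(3, 3) + (1, 9). λ = (9 - 3)/(1 - 3) ≡ 6/9 mod 11. 9⁻¹ ≡ 5 (mod 11) since 9·5 = 45 ≡ 1, so λ ≡ 8.
  x = λ² - 3 - 1 = 64 - 4 ≡ 5; y = λ·(3 - 5) - 3 ≡ 3. → (5, 3)

(5, 3)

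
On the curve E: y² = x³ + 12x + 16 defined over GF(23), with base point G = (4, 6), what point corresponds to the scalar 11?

(1, 12)

Repeated addition: build up to 11G.
2G: tangent at (4, 6): λ = (3·4² + 12)/(2·6) ≡ 14/12. 12⁻¹ ≡ 2 (mod 23), so λ ≡ 14·2 ≡ 5.
  x = λ² - 4 - 4 = 25 - 8 ≡ 17; y = λ·(4 - 17) - 6 ≡ 21. → (17, 21)
3G: (17, 21) + (4, 6). λ = (6 - 21)/(4 - 17) ≡ 8/10 mod 23. 10⁻¹ ≡ 7 (mod 23), so λ ≡ 10.
  x = λ² - 17 - 4 = 100 - 21 ≡ 10; y = λ·(17 - 10) - 21 ≡ 3. → (10, 3)
4G: (10, 3) + (4, 6). λ = (6 - 3)/(4 - 10) ≡ 3/17 mod 23. 17⁻¹ ≡ 19 (mod 23) since 17·19 = 323 ≡ 1, so λ ≡ 11.
  x = λ² - 10 - 4 = 121 - 14 ≡ 15; y = λ·(10 - 15) - 3 ≡ 11. → (15, 11)
5G: (15, 11) + (4, 6). λ = (6 - 11)/(4 - 15) ≡ 18/12 mod 23. 12⁻¹ ≡ 2 (mod 23), so λ ≡ 13.
  x = λ² - 15 - 4 = 169 - 19 ≡ 12; y = λ·(15 - 12) - 11 ≡ 5. → (12, 5)
6G: (12, 5) + (4, 6). λ = (6 - 5)/(4 - 12) ≡ 1/15 mod 23. 15⁻¹ ≡ 20 (mod 23) since 15·20 = 300 ≡ 1, so λ ≡ 20.
  x = λ² - 12 - 4 = 400 - 16 ≡ 16; y = λ·(12 - 16) - 5 ≡ 7. → (16, 7)
7G: (16, 7) + (4, 6). λ = (6 - 7)/(4 - 16) ≡ 22/11 mod 23. 11⁻¹ ≡ 21 (mod 23), so λ ≡ 2.
  x = λ² - 16 - 4 = 4 - 20 ≡ 7; y = λ·(16 - 7) - 7 ≡ 11. → (7, 11)
8G: (7, 11) + (4, 6). λ = (6 - 11)/(4 - 7) ≡ 18/20 mod 23. 20⁻¹ ≡ 15 (mod 23), so λ ≡ 17.
  x = λ² - 7 - 4 = 289 - 11 ≡ 2; y = λ·(7 - 2) - 11 ≡ 5. → (2, 5)
9G: (2, 5) + (4, 6). λ = (6 - 5)/(4 - 2) ≡ 1/2 mod 23. 2⁻¹ ≡ 12 (mod 23), so λ ≡ 12.
  x = λ² - 2 - 4 = 144 - 6 ≡ 0; y = λ·(2 - 0) - 5 ≡ 19. → (0, 19)
10G: (0, 19) + (4, 6). λ = (6 - 19)/(4 - 0) ≡ 10/4 mod 23. 4⁻¹ ≡ 6 (mod 23), so λ ≡ 14.
  x = λ² - 0 - 4 = 196 - 4 ≡ 8; y = λ·(0 - 8) - 19 ≡ 7. → (8, 7)
11G: (8, 7) + (4, 6). λ = (6 - 7)/(4 - 8) ≡ 22/19 mod 23. 19⁻¹ ≡ 17 (mod 23), so λ ≡ 6.
  x = λ² - 8 - 4 = 36 - 12 ≡ 1; y = λ·(8 - 1) - 7 ≡ 12. → (1, 12)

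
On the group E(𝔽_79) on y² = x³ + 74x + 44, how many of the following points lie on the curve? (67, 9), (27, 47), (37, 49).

1

(67, 9): 9² ≡ 2, rhs ≡ 35 → off.
(27, 47): 47² ≡ 76, rhs ≡ 0 → off.
(37, 49): 49² ≡ 31, rhs ≡ 31 → on.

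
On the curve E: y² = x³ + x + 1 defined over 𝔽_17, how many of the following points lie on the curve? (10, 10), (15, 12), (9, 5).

2

(10, 10): 10² ≡ 15, rhs ≡ 8 → off.
(15, 12): 12² ≡ 8, rhs ≡ 8 → on.
(9, 5): 5² ≡ 8, rhs ≡ 8 → on.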